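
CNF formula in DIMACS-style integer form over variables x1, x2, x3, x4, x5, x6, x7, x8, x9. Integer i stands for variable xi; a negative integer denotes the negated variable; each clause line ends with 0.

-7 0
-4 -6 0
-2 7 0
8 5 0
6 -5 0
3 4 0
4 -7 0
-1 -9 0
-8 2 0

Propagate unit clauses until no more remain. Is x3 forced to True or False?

True

(~x7) is a unit clause: x7 = False.
(~x2 \/ x7) with x7 = False leaves only ~x2, so x2 = False.
(~x8 \/ x2) with x2 = False leaves only ~x8, so x8 = False.
From (x8 \/ x5) and x8 = False: x5 = True.
From (~x5 \/ x6) and x5 = True: x6 = True.
From (~x6 \/ ~x4) and x6 = True: x4 = False.
In (x3 \/ x4), x4 is now false; x3 must hold, so x3 = True.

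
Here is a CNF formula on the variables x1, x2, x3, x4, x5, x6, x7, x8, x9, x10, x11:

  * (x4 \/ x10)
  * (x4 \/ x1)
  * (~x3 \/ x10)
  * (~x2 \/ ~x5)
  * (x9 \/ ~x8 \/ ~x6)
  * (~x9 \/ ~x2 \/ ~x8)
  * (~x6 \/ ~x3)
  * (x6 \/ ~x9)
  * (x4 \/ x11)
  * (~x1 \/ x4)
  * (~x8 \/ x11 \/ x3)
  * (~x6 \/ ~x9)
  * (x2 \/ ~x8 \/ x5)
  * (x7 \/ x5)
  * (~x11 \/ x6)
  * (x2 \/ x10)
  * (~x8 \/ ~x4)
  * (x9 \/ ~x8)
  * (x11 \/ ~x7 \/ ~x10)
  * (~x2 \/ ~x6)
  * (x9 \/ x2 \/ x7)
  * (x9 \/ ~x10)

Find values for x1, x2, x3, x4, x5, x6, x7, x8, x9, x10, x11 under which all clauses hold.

x1 = 0, x2 = 1, x3 = 0, x4 = 1, x5 = 0, x6 = 0, x7 = 1, x8 = 0, x9 = 0, x10 = 0, x11 = 0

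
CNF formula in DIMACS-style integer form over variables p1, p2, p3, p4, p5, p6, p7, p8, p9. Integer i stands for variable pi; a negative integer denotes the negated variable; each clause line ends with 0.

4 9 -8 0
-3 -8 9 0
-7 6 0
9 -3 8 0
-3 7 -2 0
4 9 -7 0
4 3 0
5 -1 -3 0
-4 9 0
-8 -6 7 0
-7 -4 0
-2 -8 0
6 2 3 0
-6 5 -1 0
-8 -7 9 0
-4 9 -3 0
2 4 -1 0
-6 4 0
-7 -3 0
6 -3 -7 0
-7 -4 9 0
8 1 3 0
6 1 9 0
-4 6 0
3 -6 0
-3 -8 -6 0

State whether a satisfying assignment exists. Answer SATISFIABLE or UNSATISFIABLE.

Pure literal: p9 appears only positively; assign p9 = True.
Set p1 = False and propagate.
Set p2 = False and propagate.
For the remaining variables, p3 = True, p4 = False, p5 = False, p6 = False, p7 = False, p8 = False works.
Every clause has at least one true literal under this assignment.
So p1=False, p2=False, p3=True, p4=False, p5=False, p6=False, p7=False, p8=False, p9=True is a satisfying assignment.

SATISFIABLE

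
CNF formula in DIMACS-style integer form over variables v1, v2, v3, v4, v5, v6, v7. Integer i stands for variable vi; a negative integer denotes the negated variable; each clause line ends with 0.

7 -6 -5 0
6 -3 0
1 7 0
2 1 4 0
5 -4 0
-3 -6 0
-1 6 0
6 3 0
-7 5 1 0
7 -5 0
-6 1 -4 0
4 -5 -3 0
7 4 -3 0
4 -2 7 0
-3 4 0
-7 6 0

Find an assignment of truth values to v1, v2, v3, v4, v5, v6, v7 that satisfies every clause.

v1=T, v2=F, v3=F, v4=F, v5=F, v6=T, v7=F

Check each clause:
  1. (NOT v6 OR v7 OR NOT v5) — NOT v5 is true.
  2. (NOT v3 OR v6) — NOT v3 is true.
  3. (v7 OR v1) — v1 is true.
  4. (v2 OR v4 OR v1) — v1 is true.
  5. (NOT v4 OR v5) — NOT v4 is true.
  6. (NOT v3 OR NOT v6) — NOT v3 is true.
  7. (NOT v1 OR v6) — v6 is true.
  8. (v3 OR v6) — v6 is true.
  9. (v1 OR v5 OR NOT v7) — NOT v7 is true.
  10. (v7 OR NOT v5) — NOT v5 is true.
  11. (v1 OR NOT v4 OR NOT v6) — v1 is true.
  12. (v4 OR NOT v5 OR NOT v3) — NOT v5 is true.
  13. (v7 OR NOT v3 OR v4) — NOT v3 is true.
  14. (v7 OR NOT v2 OR v4) — NOT v2 is true.
  15. (v4 OR NOT v3) — NOT v3 is true.
  16. (NOT v7 OR v6) — NOT v7 is true.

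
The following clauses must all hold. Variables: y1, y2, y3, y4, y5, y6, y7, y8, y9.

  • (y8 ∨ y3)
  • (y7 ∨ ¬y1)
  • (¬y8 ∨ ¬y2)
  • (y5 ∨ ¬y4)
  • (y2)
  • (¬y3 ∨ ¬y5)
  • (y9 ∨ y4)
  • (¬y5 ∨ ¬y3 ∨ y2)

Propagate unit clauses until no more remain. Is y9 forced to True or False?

(y2) stands alone — y2 = True.
In (¬y2 ∨ ¬y8), ¬y2 is now false; ¬y8 must hold, so y8 = False.
(y8 ∨ y3): since y8 = False, the clause reduces to (y3). y3 = True.
(¬y5 ∨ ¬y3): since y3 = True, the clause reduces to (¬y5). y5 = False.
In (y5 ∨ ¬y4), y5 is now false; ¬y4 must hold, so y4 = False.
(y4 ∨ y9): since y4 = False, the clause reduces to (y9). y9 = True.

True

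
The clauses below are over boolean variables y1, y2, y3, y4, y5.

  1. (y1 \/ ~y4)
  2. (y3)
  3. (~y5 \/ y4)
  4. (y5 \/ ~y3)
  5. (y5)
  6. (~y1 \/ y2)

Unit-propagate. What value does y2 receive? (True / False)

True

Unit clause (y3) sets y3 = True.
(~y3 \/ y5): since y3 = True, the clause reduces to (y5). y5 = True.
(y4 \/ ~y5) with y5 = True leaves only y4, so y4 = True.
From (y1 \/ ~y4) and y4 = True: y1 = True.
(~y1 \/ y2): since y1 = True, the clause reduces to (y2). y2 = True.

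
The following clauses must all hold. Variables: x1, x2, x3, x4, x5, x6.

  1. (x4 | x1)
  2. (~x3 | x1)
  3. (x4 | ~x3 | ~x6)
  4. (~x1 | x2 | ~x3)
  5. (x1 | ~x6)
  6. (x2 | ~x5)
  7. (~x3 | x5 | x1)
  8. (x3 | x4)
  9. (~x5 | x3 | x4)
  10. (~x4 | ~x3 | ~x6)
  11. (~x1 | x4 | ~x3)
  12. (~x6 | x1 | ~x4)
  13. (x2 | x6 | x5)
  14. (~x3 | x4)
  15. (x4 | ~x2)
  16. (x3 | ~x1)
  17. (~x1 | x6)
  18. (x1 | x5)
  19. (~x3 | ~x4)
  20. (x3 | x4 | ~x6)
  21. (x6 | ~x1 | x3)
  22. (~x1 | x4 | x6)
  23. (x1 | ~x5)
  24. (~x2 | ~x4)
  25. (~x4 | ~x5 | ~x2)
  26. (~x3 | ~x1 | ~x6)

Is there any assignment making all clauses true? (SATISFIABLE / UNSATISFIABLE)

x1 = True:
  propagation gives x3=True, x2=True, x4=True; an empty clause results — contradiction.
x1 = False:
  propagation gives x4=True, x3=False, x6=False, x5=True; an empty clause results — contradiction.
Every branch closes, so no satisfying assignment exists.

UNSATISFIABLE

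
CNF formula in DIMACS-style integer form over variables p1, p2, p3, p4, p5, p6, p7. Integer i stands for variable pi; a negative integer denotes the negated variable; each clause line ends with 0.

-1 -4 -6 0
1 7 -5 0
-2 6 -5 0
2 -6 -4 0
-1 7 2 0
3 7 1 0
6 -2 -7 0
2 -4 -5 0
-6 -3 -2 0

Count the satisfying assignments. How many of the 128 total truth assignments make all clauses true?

37

Split on p2, then p6.
  p2=1, p6=1: p5 free; 4 ways for (p1,p3,p4,p7) × 2^1 = 8.
  p2=1, p6=0: p4 free; 3 ways for (p1,p3,p5,p7) × 2^1 = 6.
  p2=0, p6=1: 9 of the 32 assignments to (p1,p3,p4,p5,p7) work.
  p2=0, p6=0: 14 of the 32 assignments to (p1,p3,p4,p5,p7) work.
Total: 8 + 6 + 9 + 14 = 37.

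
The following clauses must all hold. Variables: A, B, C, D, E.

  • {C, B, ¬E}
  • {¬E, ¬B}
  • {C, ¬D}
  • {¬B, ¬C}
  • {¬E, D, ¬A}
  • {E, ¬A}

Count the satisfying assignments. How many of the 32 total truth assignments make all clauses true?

Split on E, then B.
  E=T, B=T: a clause becomes empty — 0.
  E=T, B=F: remaining (A,C,D) ∈ {(F,T,F); (F,T,T); (T,T,T)} — 3.
  E=F, B=T: remaining (A,C,D) ∈ {(F,F,F)} — 1.
  E=F, B=F: remaining (A,C,D) ∈ {(F,F,F); (F,T,F); (F,T,T)} — 3.
Total: 0 + 3 + 1 + 3 = 7.

7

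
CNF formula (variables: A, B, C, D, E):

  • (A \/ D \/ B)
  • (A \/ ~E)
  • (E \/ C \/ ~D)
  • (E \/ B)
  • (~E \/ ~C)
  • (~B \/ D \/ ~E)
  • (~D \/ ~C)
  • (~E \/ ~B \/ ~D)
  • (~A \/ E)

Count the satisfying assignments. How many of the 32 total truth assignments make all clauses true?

4

The models are:
  A=0 B=1 C=0 D=0 E=0
  A=0 B=1 C=1 D=0 E=0
  A=1 B=0 C=0 D=0 E=1
  A=1 B=0 C=0 D=1 E=1
Count: 4.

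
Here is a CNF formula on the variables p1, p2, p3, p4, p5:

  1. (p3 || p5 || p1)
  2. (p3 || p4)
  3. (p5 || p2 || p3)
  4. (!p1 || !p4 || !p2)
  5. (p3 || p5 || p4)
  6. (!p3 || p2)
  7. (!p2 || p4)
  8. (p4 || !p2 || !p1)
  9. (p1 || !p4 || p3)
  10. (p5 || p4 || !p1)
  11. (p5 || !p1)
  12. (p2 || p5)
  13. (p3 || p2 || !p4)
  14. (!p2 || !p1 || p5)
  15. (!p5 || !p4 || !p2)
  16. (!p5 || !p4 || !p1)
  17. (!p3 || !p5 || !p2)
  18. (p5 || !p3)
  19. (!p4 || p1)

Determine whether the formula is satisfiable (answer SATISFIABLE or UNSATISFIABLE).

p4 = True:
  propagation gives p1=True, p2=False, p3=False; an empty clause results — contradiction.
p4 = False:
  propagation gives p3=True, p2=True; an empty clause results — contradiction.
Every branch closes, so no satisfying assignment exists.

UNSATISFIABLE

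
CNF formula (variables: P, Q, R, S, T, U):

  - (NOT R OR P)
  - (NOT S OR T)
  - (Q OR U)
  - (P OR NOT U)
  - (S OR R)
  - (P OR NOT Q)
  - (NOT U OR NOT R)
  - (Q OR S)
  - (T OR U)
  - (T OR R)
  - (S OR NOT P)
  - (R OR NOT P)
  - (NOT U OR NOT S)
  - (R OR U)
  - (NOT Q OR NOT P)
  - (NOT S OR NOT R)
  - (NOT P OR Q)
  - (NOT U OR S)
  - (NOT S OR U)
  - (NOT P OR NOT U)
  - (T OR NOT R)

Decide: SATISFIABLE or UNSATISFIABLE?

UNSATISFIABLE

U = True:
  propagation gives P=True; an empty clause results — contradiction.
U = False:
  propagation gives Q=True, P=True; an empty clause results — contradiction.
Every branch closes, so no satisfying assignment exists.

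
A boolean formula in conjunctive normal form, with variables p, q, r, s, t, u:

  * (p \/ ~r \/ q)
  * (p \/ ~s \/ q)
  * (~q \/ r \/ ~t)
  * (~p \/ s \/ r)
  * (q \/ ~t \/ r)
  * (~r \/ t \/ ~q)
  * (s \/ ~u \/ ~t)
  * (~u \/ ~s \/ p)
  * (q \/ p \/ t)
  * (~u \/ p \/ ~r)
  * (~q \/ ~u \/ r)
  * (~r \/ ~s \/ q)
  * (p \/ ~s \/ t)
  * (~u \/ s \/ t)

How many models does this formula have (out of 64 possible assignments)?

Split on q, then r.
  q=1, r=1: 5 of the 16 assignments to (p,s,t,u) work.
  q=1, r=0: remaining (p,s,t,u) ∈ {(0,0,0,0); (1,1,0,0)} — 2.
  q=0, r=1: remaining (p,s,t,u) ∈ {(1,0,0,0); (1,0,1,0)} — 2.
  q=0, r=0: remaining (p,s,t,u) ∈ {(1,1,0,0); (1,1,0,1)} — 2.
Total: 5 + 2 + 2 + 2 = 11.

11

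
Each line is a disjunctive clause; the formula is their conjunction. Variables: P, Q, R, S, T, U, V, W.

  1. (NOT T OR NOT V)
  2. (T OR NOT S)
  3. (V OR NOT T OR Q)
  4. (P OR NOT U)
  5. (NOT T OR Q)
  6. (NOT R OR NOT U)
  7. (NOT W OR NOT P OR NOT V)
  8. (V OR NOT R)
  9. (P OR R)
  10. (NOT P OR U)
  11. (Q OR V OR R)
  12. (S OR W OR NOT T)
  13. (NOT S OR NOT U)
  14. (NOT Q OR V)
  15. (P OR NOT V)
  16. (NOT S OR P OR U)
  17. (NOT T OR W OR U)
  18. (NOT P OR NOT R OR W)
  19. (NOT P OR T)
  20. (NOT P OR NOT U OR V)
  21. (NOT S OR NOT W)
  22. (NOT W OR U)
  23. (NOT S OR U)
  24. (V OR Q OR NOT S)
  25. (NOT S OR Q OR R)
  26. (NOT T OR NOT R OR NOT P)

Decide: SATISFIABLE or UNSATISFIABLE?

UNSATISFIABLE

P = True:
  propagation gives U=True, R=False, S=False, T=True; an empty clause results — contradiction.
P = False:
  propagation gives U=False, R=True, V=True; an empty clause results — contradiction.
Every branch closes, so no satisfying assignment exists.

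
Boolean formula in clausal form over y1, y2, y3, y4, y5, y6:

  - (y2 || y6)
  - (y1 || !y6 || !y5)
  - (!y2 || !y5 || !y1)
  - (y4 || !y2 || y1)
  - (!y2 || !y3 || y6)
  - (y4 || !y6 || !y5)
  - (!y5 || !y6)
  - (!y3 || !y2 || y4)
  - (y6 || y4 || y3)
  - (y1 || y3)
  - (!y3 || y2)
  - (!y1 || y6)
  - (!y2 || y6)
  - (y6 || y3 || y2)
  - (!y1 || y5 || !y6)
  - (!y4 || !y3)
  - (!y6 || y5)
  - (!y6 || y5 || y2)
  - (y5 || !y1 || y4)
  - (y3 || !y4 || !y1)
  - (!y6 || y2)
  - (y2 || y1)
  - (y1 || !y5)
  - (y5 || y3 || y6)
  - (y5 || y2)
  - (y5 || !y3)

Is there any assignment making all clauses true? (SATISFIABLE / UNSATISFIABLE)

UNSATISFIABLE

y6 = True:
  propagation gives y5=False; an empty clause results — contradiction.
y6 = False:
  propagation gives y2=True; an empty clause results — contradiction.
Every branch closes, so no satisfying assignment exists.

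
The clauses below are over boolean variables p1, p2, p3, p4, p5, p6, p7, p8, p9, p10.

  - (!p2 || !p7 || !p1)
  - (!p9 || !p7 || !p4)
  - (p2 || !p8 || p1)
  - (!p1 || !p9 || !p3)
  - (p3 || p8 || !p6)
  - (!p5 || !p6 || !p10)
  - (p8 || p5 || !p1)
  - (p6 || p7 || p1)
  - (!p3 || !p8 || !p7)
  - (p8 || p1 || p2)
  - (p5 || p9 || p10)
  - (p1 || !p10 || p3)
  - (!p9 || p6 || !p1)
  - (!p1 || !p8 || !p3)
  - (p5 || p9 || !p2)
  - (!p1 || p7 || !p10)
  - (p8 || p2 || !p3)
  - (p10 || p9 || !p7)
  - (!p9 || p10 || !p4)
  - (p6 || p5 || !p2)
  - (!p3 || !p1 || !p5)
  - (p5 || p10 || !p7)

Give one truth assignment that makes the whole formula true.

Pure literal: p4 appears only negated; assign p4 = False.
Branch on p1: take p1 = False.
Set p2 = True and propagate.
The remaining clauses are satisfied by p3 = True, p5 = True, p6 = True, p7 = False, p8 = False, p9 = True, p10 = False.

p1 = F, p2 = T, p3 = T, p4 = F, p5 = T, p6 = T, p7 = F, p8 = F, p9 = T, p10 = F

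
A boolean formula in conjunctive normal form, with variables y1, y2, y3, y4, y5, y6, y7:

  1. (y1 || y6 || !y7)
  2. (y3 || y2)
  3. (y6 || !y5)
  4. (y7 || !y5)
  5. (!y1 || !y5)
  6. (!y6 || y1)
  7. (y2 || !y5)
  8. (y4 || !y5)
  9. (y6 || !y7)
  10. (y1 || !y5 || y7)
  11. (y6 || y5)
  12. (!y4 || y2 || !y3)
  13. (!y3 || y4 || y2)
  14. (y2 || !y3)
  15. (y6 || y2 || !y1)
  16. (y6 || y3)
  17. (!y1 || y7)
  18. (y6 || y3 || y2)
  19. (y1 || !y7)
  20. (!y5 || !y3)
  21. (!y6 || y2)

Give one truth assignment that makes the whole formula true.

y2 occurs only positively in the remaining clauses — set y2 = True.
Try y1 = True.
  then y5 is forced to False.
  then y6 is forced to True.
  then y7 is forced to True.
y3, y4 are now unconstrained; take y3 = True, y4 = True.

y1=1, y2=1, y3=1, y4=1, y5=0, y6=1, y7=1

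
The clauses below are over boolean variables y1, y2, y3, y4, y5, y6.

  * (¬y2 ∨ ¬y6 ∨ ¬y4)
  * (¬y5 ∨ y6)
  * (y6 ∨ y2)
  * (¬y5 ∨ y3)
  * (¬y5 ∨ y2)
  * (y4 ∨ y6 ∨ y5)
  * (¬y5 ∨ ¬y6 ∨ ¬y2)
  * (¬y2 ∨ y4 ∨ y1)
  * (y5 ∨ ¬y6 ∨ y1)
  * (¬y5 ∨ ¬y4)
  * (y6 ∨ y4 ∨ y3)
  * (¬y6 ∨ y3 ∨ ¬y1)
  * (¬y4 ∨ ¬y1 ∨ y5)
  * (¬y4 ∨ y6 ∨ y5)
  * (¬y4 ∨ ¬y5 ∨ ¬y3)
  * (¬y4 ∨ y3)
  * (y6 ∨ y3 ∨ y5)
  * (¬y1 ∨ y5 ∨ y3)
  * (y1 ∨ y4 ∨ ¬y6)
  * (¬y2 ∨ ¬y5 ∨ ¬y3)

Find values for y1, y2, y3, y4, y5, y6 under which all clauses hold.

y1 = T, y2 = F, y3 = T, y4 = F, y5 = F, y6 = T

Try y1 = True.
Set y2 = False and propagate.
  then y6 is forced to True.
  then y5 is forced to False.
  then y3 is forced to True.
  then y4 is forced to False.
Every clause has at least one true literal under this assignment.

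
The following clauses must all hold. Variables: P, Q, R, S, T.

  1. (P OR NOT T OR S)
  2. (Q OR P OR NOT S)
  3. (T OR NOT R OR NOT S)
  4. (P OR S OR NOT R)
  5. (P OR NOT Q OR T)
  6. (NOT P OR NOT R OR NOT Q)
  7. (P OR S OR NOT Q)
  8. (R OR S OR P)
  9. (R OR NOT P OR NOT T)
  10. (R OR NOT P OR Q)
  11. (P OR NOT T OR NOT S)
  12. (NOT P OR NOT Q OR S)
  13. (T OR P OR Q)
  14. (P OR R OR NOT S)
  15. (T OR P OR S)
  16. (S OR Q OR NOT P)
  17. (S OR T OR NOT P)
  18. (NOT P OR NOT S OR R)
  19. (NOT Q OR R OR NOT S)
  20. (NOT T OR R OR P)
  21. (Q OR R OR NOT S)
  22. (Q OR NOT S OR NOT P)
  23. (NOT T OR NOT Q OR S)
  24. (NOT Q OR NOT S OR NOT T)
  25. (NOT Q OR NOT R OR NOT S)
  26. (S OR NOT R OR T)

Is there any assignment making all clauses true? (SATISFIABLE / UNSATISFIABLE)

S = True:
  P = True:
    propagation gives R=True, T=True, Q=False; an empty clause results — contradiction.
  P = False:
    propagation gives Q=True, T=True; an empty clause results — contradiction.
S = False:
  P = True:
    propagation gives Q=False; an empty clause results — contradiction.
  P = False:
    propagation gives T=False; an empty clause results — contradiction.
Every branch closes, so no satisfying assignment exists.

UNSATISFIABLE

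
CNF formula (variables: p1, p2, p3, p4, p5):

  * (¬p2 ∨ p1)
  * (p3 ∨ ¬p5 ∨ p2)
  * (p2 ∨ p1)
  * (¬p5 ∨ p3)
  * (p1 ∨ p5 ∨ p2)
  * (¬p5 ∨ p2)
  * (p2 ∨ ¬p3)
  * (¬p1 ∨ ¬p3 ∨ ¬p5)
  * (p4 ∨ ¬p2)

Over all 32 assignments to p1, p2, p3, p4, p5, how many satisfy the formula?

4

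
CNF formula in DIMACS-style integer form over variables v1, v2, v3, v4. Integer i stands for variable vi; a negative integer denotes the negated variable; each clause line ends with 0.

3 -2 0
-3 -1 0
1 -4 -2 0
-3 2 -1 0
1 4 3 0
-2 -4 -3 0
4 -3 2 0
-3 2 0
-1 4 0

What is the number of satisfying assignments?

3

The models are:
  v1=F v2=F v3=F v4=T
  v1=F v2=T v3=T v4=F
  v1=T v2=F v3=F v4=T
That's 3 in total.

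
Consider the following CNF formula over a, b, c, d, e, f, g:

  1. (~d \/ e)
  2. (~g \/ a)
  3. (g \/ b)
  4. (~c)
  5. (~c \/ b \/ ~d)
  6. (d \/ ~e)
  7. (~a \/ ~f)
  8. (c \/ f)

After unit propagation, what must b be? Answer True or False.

True

(~c) stands alone — c = False.
From (f \/ c) and c = False: f = True.
From (~f \/ ~a) and f = True: a = False.
In (~g \/ a), a is now false; ~g must hold, so g = False.
In (b \/ g), g is now false; b must hold, so b = True.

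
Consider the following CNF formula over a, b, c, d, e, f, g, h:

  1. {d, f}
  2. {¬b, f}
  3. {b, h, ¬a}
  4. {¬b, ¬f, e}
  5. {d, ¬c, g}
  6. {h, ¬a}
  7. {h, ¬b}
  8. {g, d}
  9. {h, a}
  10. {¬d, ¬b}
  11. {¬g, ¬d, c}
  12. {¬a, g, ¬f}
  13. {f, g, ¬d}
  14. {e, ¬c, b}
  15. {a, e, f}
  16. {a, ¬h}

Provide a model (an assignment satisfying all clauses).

a=True  b=False  c=False  d=False  e=True  f=True  g=True  h=True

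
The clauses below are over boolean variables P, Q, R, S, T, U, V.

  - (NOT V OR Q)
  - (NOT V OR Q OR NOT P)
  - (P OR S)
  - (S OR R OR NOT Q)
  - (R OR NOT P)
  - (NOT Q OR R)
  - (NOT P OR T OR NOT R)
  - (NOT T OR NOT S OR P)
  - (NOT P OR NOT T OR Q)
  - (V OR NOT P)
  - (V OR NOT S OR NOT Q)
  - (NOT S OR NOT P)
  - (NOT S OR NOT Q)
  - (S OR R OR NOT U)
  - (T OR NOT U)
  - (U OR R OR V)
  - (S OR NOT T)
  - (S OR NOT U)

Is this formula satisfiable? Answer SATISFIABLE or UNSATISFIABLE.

Set P = False and propagate.
  then S is forced to True.
  then T is forced to False.
  then Q is forced to False.
  then V is forced to False.
  then U is forced to False.
  then R is forced to True.
So P = False, Q = False, R = True, S = True, T = False, U = False, V = False is a satisfying assignment.

SATISFIABLE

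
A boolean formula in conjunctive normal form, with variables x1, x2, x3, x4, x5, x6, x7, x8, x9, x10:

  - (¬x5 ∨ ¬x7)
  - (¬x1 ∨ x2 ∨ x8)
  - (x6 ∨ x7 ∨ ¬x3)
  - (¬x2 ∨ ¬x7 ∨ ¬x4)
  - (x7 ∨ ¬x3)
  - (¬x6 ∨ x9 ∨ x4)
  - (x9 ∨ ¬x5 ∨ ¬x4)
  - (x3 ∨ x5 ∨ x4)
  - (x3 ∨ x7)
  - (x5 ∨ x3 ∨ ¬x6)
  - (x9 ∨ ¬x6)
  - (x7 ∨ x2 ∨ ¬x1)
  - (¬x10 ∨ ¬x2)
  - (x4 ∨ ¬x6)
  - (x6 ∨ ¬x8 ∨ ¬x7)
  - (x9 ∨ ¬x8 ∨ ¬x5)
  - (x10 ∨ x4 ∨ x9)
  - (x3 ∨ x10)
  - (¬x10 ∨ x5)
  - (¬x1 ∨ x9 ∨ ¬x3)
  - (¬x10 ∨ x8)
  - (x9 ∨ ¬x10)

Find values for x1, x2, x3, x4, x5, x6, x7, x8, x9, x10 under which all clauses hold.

x1 = F, x2 = F, x3 = T, x4 = T, x5 = F, x6 = F, x7 = T, x8 = F, x9 = T, x10 = F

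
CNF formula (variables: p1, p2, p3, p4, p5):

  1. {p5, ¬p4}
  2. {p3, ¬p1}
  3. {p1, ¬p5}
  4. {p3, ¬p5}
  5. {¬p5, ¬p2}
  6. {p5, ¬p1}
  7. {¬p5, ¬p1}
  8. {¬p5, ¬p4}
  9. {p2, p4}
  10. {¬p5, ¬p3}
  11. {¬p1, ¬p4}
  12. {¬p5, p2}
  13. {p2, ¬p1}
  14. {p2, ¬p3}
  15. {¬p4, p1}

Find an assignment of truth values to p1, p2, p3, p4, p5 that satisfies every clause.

Try p1 = False.
  then p5 is forced to False.
  then p4 is forced to False.
  then p2 is forced to True.
p3 is now unconstrained; take p3 = True.

p1=False, p2=True, p3=True, p4=False, p5=False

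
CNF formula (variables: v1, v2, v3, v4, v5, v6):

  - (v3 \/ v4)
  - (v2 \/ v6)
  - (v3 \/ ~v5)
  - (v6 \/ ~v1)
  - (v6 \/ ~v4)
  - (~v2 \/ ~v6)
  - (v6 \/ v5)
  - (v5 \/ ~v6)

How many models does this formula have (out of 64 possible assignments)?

5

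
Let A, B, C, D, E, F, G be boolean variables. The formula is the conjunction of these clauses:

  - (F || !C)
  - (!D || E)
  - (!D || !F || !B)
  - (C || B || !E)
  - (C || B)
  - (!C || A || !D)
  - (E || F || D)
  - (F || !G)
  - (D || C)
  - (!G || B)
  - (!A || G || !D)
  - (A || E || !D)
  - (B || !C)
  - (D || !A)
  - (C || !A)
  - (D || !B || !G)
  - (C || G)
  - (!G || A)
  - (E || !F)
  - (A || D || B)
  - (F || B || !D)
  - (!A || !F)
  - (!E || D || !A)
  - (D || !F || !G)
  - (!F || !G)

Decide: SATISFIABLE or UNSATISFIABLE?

SATISFIABLE

Try A = False.
  then G is forced to False.
  then C is forced to True.
  then F is forced to True.
  then D is forced to False.
  then B is forced to True.
  then E is forced to True.
So A=F  B=T  C=T  D=F  E=T  F=T  G=F is a satisfying assignment.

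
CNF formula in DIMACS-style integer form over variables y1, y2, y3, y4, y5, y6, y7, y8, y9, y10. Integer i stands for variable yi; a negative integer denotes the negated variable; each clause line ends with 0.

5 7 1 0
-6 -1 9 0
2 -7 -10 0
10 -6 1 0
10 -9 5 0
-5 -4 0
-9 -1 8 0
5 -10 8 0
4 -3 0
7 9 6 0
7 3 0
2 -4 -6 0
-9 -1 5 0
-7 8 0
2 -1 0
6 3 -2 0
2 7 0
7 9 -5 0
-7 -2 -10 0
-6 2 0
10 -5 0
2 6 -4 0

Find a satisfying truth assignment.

y1=0, y2=1, y3=1, y4=1, y5=0, y6=0, y7=1, y8=1, y9=0, y10=0

y8 occurs only positively in the remaining clauses — set y8 = True.
Try y1 = False.
Branch on y2: take y2 = True.
The remaining clauses are satisfied by y3 = True, y4 = True, y5 = False, y6 = False, y7 = True, y9 = False, y10 = False.
Every clause has at least one true literal under this assignment.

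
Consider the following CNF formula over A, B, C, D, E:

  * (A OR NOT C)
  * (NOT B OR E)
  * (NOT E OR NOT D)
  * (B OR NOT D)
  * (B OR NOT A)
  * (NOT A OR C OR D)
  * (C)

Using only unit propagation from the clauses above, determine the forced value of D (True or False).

False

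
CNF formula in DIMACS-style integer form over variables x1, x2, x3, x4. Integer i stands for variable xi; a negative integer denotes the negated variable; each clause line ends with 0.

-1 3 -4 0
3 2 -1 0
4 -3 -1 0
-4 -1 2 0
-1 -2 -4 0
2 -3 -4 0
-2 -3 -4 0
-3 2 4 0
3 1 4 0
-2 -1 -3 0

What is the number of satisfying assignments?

The models are:
  x1=F x2=F x3=F x4=T
  x1=F x2=T x3=F x4=T
  x1=F x2=T x3=T x4=F
  x1=T x2=T x3=F x4=F
That's 4 in total.

4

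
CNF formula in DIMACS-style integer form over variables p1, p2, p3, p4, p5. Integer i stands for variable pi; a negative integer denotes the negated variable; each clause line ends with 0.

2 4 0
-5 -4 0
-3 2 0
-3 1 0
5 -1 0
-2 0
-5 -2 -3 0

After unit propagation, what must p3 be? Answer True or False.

False

(NOT p2) is a unit clause: p2 = False.
From (p2 OR p4) and p2 = False: p4 = True.
(NOT p5 OR NOT p4): since p4 = True, the clause reduces to (NOT p5). p5 = False.
(p2 OR NOT p3): since p2 = False, the clause reduces to (NOT p3). p3 = False.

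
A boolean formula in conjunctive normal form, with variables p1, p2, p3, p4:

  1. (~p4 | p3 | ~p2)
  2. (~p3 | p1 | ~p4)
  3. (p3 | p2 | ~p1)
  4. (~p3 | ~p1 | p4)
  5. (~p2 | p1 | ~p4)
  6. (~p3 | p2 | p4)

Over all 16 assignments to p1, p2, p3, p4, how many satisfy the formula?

7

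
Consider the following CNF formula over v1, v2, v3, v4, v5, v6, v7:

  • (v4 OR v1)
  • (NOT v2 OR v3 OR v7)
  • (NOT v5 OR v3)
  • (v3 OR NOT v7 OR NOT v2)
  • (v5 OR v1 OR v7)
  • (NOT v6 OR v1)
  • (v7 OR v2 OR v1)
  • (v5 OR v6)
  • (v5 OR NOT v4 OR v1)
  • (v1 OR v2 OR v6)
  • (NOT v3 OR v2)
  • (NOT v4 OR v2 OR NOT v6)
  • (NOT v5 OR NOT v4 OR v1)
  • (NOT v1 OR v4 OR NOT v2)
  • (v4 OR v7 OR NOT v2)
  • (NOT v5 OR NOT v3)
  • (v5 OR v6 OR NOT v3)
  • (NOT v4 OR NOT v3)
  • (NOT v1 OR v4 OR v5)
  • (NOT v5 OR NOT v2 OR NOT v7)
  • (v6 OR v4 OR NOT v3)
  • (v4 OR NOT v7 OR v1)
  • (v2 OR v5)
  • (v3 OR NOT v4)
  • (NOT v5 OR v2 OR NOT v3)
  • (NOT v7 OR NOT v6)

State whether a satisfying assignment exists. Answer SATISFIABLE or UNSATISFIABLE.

UNSATISFIABLE

v2 = True:
  v4 = True:
    propagation gives v3=False; an empty clause results — contradiction.
  v4 = False:
    propagation gives v1=True; an empty clause results — contradiction.
v2 = False:
  propagation gives v3=False, v5=False; an empty clause results — contradiction.
Every branch closes, so no satisfying assignment exists.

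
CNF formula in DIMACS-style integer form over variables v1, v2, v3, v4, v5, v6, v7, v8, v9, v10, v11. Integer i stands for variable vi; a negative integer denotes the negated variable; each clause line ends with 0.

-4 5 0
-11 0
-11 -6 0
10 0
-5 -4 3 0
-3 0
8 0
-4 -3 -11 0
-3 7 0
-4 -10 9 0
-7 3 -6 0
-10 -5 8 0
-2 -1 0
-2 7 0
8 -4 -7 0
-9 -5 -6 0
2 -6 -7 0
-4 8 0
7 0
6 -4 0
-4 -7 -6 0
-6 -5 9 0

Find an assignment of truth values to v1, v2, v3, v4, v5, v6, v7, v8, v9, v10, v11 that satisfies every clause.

v1=T, v2=F, v3=F, v4=F, v5=T, v6=F, v7=T, v8=T, v9=T, v10=T, v11=F

Unit propagation: (¬v11) forces v11 = False.
(v10) is a unit clause, so v10 = True.
Unit propagation: (¬v3) forces v3 = False.
The clause (v8) is unit: v8 must be True.
The clause (v7) is unit: v7 must be True.
The clause (¬v6) is unit: v6 must be False.
Unit propagation: (¬v4) forces v4 = False.
v2 occurs only negated in the remaining clauses — set v2 = False.
v1, v5, v9 are now unconstrained; take v1 = True, v5 = True, v9 = True.
Every clause has at least one true literal under this assignment.
Check each clause:
  1. (¬v4 ∨ v5) — ¬v4 is true.
  2. (¬v11) — ¬v11 is true.
  3. (¬v6 ∨ ¬v11) — ¬v6 is true.
  4. (v10) — v10 is true.
  5. (¬v5 ∨ ¬v4 ∨ v3) — ¬v4 is true.
  6. (¬v3) — ¬v3 is true.
  7. (v8) — v8 is true.
  8. (¬v11 ∨ ¬v3 ∨ ¬v4) — ¬v3 is true.
  9. (v7 ∨ ¬v3) — ¬v3 is true.
  10. (¬v4 ∨ ¬v10 ∨ v9) — v9 is true.
  11. (¬v6 ∨ v3 ∨ ¬v7) — ¬v6 is true.
  12. (v8 ∨ ¬v5 ∨ ¬v10) — v8 is true.
  13. (¬v1 ∨ ¬v2) — ¬v2 is true.
  14. (v7 ∨ ¬v2) — ¬v2 is true.
  15. (v8 ∨ ¬v4 ∨ ¬v7) — v8 is true.
  16. (¬v9 ∨ ¬v5 ∨ ¬v6) — ¬v6 is true.
  17. (¬v7 ∨ ¬v6 ∨ v2) — ¬v6 is true.
  18. (¬v4 ∨ v8) — v8 is true.
  19. (v7) — v7 is true.
  20. (¬v4 ∨ v6) — ¬v4 is true.
  21. (¬v6 ∨ ¬v7 ∨ ¬v4) — ¬v6 is true.
  22. (¬v5 ∨ ¬v6 ∨ v9) — v9 is true.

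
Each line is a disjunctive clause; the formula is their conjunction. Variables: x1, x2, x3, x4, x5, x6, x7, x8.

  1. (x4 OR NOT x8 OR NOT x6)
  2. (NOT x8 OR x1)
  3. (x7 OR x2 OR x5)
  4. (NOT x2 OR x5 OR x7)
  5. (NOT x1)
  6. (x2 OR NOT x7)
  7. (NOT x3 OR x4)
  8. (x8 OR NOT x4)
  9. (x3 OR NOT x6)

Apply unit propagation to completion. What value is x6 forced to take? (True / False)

False

(NOT x1) is a unit clause: x1 = False.
In (NOT x8 OR x1), x1 is now false; NOT x8 must hold, so x8 = False.
In (NOT x4 OR x8), x8 is now false; NOT x4 must hold, so x4 = False.
(NOT x3 OR x4) with x4 = False leaves only NOT x3, so x3 = False.
From (x3 OR NOT x6) and x3 = False: x6 = False.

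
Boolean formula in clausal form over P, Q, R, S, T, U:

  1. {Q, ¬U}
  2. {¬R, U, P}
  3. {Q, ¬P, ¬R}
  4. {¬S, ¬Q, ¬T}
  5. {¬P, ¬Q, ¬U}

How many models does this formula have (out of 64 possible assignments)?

Split on Q, then P.
  Q=1, P=1: R free; 3 ways for (S,T,U) × 2^1 = 6.
  Q=1, P=0: 9 of the 16 assignments to (R,S,T,U) work.
  Q=0, P=1: remaining (R,S,T,U) ∈ {(0,0,0,0); (0,0,1,0); (0,1,0,0); (0,1,1,0)} — 4.
  Q=0, P=0: remaining (R,S,T,U) ∈ {(0,0,0,0); (0,0,1,0); (0,1,0,0); (0,1,1,0)} — 4.
Total: 6 + 9 + 4 + 4 = 23.

23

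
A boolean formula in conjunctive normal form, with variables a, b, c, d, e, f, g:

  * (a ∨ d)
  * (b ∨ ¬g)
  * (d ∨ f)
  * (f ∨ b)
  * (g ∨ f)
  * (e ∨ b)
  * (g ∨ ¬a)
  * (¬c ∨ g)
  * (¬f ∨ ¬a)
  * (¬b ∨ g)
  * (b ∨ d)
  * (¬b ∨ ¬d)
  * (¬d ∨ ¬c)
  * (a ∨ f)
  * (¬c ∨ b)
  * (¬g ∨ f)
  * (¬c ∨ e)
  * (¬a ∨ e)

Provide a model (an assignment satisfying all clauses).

a=F  b=F  c=F  d=T  e=T  f=T  g=F

c occurs only negated in the remaining clauses — set c = False.
Pure literal: e appears only positively; assign e = True.
Try a = False.
  then d is forced to True.
  then b is forced to False.
  then g is forced to False.
  then f is forced to True.
Check each clause:
  1. (a ∨ d) — d is true.
  2. (¬g ∨ b) — ¬g is true.
  3. (f ∨ d) — d is true.
  4. (b ∨ f) — f is true.
  5. (f ∨ g) — f is true.
  6. (e ∨ b) — e is true.
  7. (¬a ∨ g) — ¬a is true.
  8. (g ∨ ¬c) — ¬c is true.
  9. (¬a ∨ ¬f) — ¬a is true.
  10. (g ∨ ¬b) — ¬b is true.
  11. (b ∨ d) — d is true.
  12. (¬b ∨ ¬d) — ¬b is true.
  13. (¬c ∨ ¬d) — ¬c is true.
  14. (f ∨ a) — f is true.
  15. (b ∨ ¬c) — ¬c is true.
  16. (f ∨ ¬g) — ¬g is true.
  17. (e ∨ ¬c) — ¬c is true.
  18. (¬a ∨ e) — e is true.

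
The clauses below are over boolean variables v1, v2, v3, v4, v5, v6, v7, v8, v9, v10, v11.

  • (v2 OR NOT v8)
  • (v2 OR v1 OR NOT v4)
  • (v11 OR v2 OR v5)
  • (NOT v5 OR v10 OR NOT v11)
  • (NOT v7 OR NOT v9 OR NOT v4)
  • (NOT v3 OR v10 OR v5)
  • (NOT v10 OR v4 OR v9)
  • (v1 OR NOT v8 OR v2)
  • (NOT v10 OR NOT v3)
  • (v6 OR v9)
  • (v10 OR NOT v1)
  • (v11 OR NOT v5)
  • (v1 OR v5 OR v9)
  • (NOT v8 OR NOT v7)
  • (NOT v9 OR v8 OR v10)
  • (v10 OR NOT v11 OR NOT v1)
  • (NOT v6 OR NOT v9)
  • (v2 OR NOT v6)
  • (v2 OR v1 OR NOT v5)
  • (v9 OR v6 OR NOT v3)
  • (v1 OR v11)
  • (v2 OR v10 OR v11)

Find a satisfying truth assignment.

v1 = True, v2 = False, v3 = False, v4 = False, v5 = False, v6 = False, v7 = False, v8 = False, v9 = True, v10 = True, v11 = True

Check each clause:
  1. (v2 OR NOT v8) — NOT v8 is true.
  2. (v2 OR NOT v4 OR v1) — v1 is true.
  3. (v11 OR v5 OR v2) — v11 is true.
  4. (v10 OR NOT v5 OR NOT v11) — v10 is true.
  5. (NOT v9 OR NOT v7 OR NOT v4) — NOT v7 is true.
  6. (v10 OR v5 OR NOT v3) — NOT v3 is true.
  7. (v4 OR v9 OR NOT v10) — v9 is true.
  8. (NOT v8 OR v2 OR v1) — NOT v8 is true.
  9. (NOT v10 OR NOT v3) — NOT v3 is true.
  10. (v6 OR v9) — v9 is true.
  11. (v10 OR NOT v1) — v10 is true.
  12. (v11 OR NOT v5) — v11 is true.
  13. (v1 OR v9 OR v5) — v1 is true.
  14. (NOT v7 OR NOT v8) — NOT v8 is true.
  15. (v10 OR v8 OR NOT v9) — v10 is true.
  16. (NOT v11 OR v10 OR NOT v1) — v10 is true.
  17. (NOT v6 OR NOT v9) — NOT v6 is true.
  18. (NOT v6 OR v2) — NOT v6 is true.
  19. (v2 OR NOT v5 OR v1) — v1 is true.
  20. (NOT v3 OR v6 OR v9) — v9 is true.
  21. (v11 OR v1) — v1 is true.
  22. (v11 OR v2 OR v10) — v11 is true.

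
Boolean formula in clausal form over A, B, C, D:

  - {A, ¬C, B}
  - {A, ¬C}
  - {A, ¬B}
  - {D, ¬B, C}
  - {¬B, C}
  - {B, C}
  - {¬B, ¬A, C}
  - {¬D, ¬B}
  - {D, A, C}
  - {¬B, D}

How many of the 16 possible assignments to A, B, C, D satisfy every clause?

The models are:
  A=1 B=0 C=1 D=0
  A=1 B=0 C=1 D=1
Count: 2.

2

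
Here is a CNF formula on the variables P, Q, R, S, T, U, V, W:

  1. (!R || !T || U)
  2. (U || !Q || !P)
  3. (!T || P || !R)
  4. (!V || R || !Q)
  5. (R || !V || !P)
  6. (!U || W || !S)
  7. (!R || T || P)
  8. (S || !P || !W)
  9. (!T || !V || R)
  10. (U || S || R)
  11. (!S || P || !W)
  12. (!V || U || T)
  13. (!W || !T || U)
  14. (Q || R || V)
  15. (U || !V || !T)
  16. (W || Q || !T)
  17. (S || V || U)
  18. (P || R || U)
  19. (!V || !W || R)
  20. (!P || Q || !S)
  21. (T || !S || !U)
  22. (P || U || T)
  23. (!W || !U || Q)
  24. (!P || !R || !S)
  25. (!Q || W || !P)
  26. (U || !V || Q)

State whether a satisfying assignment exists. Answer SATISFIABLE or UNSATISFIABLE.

Try P = False.
Try Q = True.
The remaining clauses are satisfied by R = False, S = False, T = True, U = True, V = False, W = False.
Every clause has at least one true literal under this assignment.
So P=F, Q=T, R=F, S=F, T=T, U=T, V=F, W=F is a satisfying assignment.

SATISFIABLE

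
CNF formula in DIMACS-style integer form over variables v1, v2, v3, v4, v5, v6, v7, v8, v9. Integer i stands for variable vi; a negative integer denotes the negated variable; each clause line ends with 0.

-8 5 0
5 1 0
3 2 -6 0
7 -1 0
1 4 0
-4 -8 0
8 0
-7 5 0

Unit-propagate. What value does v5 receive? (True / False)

True

(v8) stands alone — v8 = True.
In (v5 || !v8), !v8 is now false; v5 must hold, so v5 = True.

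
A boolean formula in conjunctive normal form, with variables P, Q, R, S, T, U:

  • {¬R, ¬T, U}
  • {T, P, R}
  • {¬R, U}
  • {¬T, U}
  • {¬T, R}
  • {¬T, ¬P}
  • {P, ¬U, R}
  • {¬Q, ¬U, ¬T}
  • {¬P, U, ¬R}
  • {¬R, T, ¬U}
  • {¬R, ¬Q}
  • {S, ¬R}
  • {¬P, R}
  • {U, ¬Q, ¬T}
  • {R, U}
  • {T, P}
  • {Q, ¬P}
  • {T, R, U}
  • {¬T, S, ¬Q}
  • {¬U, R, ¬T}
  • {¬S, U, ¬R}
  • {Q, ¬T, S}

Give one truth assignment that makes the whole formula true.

P=F, Q=F, R=T, S=T, T=T, U=T

Check each clause:
  1. {U, ¬T, ¬R} — U is true.
  2. {P, R, T} — R is true.
  3. {¬R, U} — U is true.
  4. {U, ¬T} — U is true.
  5. {¬T, R} — R is true.
  6. {¬T, ¬P} — ¬P is true.
  7. {¬U, R, P} — R is true.
  8. {¬U, ¬T, ¬Q} — ¬Q is true.
  9. {U, ¬R, ¬P} — ¬P is true.
  10. {T, ¬U, ¬R} — T is true.
  11. {¬R, ¬Q} — ¬Q is true.
  12. {¬R, S} — S is true.
  13. {R, ¬P} — R is true.
  14. {¬T, ¬Q, U} — U is true.
  15. {U, R} — R is true.
  16. {P, T} — T is true.
  17. {Q, ¬P} — ¬P is true.
  18. {R, U, T} — R is true.
  19. {S, ¬Q, ¬T} — S is true.
  20. {R, ¬T, ¬U} — R is true.
  21. {¬R, ¬S, U} — U is true.
  22. {Q, S, ¬T} — S is true.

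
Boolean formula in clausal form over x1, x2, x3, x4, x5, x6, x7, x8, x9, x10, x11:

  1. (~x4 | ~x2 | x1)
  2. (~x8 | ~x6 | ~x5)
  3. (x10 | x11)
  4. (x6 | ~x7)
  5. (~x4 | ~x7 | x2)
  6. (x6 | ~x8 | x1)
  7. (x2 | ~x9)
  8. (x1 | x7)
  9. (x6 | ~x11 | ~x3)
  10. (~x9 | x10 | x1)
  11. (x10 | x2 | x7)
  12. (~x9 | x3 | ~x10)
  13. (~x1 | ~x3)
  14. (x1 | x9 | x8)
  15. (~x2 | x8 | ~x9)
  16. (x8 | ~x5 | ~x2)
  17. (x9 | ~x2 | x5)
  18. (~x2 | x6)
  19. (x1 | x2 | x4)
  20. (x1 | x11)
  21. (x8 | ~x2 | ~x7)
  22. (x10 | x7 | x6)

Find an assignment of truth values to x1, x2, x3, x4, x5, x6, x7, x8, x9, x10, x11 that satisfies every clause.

Branch on x1: take x1 = True.
  then x3 is forced to False.
For the remaining variables, x2 = False, x4 = False, x5 = True, x6 = True, x7 = True, x8 = False, x9 = False, x10 = False, x11 = True works.

x1 = True  x2 = False  x3 = False  x4 = False  x5 = True  x6 = True  x7 = True  x8 = False  x9 = False  x10 = False  x11 = True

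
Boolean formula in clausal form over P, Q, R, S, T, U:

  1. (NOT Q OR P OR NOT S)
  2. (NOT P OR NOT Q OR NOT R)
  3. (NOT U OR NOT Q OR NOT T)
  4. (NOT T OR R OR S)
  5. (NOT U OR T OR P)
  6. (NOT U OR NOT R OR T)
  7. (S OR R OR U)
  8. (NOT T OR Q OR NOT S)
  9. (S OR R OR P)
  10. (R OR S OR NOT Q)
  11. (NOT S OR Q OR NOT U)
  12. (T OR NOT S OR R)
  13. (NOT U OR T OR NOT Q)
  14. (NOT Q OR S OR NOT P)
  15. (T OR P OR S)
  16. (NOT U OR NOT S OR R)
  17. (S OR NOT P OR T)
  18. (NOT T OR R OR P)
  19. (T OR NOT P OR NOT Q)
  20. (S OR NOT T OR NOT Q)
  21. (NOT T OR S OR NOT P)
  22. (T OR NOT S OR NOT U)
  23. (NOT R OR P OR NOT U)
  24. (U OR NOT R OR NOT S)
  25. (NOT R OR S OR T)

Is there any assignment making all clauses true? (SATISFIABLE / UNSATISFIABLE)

SATISFIABLE

Try P = True.
Try Q = True.
  then R is forced to False.
  then S is forced to True.
  then T is forced to True.
  then U is forced to False.
Every clause has at least one true literal under this assignment.
So P=T, Q=T, R=F, S=T, T=T, U=F is a satisfying assignment.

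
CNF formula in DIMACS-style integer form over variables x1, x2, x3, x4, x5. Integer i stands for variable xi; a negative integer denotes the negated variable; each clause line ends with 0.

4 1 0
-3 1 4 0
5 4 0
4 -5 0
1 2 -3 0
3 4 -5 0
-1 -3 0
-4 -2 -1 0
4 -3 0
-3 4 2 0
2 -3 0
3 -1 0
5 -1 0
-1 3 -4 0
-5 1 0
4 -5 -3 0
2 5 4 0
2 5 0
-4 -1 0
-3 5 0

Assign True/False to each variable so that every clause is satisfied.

x1=F  x2=T  x3=F  x4=T  x5=F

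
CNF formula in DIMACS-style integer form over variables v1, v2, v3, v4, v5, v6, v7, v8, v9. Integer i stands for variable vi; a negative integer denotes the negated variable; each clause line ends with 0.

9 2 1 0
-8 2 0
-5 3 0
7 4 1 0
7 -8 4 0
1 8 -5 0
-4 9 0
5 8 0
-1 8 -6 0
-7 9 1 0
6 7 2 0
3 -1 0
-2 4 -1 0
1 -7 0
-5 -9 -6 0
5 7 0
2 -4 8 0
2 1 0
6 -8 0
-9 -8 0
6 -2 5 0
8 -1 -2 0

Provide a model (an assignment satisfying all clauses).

v1=T, v2=F, v3=T, v4=F, v5=T, v6=F, v7=T, v8=F, v9=T

Pure literal: v3 appears only positively; assign v3 = True.
Try v1 = True.
Set v2 = False and propagate.
  then v8 is forced to False.
  then v5 is forced to True.
  then v6 is forced to False.
  then v7 is forced to True.
  then v4 is forced to False.
v9 is now unconstrained; take v9 = True.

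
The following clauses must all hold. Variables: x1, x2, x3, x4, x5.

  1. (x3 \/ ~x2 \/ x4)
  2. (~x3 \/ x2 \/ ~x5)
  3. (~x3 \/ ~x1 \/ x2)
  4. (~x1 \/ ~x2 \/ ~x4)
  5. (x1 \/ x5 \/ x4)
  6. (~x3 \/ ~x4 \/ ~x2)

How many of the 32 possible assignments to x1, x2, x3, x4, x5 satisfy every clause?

13

Case analysis on x2 and x3:
  x2=T, x3=T: remaining (x1,x4,x5) ∈ {(F,F,T); (T,F,F); (T,F,T)} — 3.
  x2=T, x3=F: remaining (x1,x4,x5) ∈ {(F,T,F); (F,T,T)} — 2.
  x2=F, x3=T: remaining (x1,x4,x5) ∈ {(F,T,F)} — 1.
  x2=F, x3=F: 7 of the 8 assignments to (x1,x4,x5) work.
Total: 3 + 2 + 1 + 7 = 13.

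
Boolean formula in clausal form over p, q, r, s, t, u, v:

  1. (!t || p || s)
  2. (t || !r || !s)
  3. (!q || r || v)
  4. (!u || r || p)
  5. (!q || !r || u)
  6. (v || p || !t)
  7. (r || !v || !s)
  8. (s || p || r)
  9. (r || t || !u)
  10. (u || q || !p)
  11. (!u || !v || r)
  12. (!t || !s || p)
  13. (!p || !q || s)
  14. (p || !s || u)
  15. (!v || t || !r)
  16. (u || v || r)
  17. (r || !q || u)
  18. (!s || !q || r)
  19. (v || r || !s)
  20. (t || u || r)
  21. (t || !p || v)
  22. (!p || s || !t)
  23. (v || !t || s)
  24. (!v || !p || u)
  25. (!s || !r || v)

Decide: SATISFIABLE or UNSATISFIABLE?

Branch on p: take p = False.
Branch on q: take q = False.
The remaining clauses are satisfied by r = True, s = False, t = False, u = False, v = False.
Every clause has at least one true literal under this assignment.
So p=0, q=0, r=1, s=0, t=0, u=0, v=0 is a satisfying assignment.

SATISFIABLE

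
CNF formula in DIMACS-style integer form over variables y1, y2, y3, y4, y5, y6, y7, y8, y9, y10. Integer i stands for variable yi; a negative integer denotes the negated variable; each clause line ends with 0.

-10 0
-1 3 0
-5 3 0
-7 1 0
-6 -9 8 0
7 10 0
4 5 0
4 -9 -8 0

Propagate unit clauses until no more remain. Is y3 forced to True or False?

Unit clause (¬y10) sets y10 = False.
(y7 ∨ y10): since y10 = False, the clause reduces to (y7). y7 = True.
(¬y7 ∨ y1): since y7 = True, the clause reduces to (y1). y1 = True.
From (y3 ∨ ¬y1) and y1 = True: y3 = True.

True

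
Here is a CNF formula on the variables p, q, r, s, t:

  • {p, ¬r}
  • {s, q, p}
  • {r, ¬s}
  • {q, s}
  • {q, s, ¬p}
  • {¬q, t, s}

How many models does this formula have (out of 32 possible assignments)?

Case analysis on s and q:
  s=1, q=1: remaining (p,r,t) ∈ {(1,1,0); (1,1,1)} — 2.
  s=1, q=0: remaining (p,r,t) ∈ {(1,1,0); (1,1,1)} — 2.
  s=0, q=1: remaining (p,r,t) ∈ {(0,0,1); (1,0,1); (1,1,1)} — 3.
  s=0, q=0: a clause becomes empty — 0.
Total: 2 + 2 + 3 + 0 = 7.

7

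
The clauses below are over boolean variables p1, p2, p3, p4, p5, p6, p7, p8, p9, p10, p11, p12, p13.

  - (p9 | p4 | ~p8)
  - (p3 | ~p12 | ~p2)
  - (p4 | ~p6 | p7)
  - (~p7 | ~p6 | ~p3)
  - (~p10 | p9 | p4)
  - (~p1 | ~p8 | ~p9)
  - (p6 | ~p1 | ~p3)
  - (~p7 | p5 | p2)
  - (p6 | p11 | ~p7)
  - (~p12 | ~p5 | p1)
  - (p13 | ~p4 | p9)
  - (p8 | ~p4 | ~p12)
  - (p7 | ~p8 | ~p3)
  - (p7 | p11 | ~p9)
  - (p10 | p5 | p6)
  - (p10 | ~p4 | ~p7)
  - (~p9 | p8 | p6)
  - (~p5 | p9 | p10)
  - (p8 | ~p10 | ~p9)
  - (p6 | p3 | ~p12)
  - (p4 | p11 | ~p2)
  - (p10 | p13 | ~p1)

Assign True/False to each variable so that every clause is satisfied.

p12 occurs only negated in the remaining clauses — set p12 = False.
Try p1 = False.
Set p2 = False and propagate.
Try p3 = False.
For the remaining variables, p4 = False, p5 = True, p6 = True, p7 = True, p8 = True, p9 = True, p10 = True, p11 = False, p13 = False works.

p1=False, p2=False, p3=False, p4=False, p5=True, p6=True, p7=True, p8=True, p9=True, p10=True, p11=False, p12=False, p13=False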